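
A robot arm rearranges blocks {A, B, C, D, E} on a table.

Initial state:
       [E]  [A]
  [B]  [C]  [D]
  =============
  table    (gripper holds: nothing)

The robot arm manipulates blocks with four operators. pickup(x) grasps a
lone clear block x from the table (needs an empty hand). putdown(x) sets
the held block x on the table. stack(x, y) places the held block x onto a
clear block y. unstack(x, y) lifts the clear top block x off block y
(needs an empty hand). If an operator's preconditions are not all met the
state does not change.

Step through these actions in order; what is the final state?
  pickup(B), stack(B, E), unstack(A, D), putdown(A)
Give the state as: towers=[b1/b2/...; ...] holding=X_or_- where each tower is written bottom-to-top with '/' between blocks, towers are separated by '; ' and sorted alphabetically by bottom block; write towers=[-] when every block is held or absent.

towers=[A; C/E/B; D] holding=-

step 1 (pickup(B)): towers=[C/E; D/A] holding=B
step 2 (stack(B, E)): towers=[C/E/B; D/A] holding=-
step 3 (unstack(A, D)): towers=[C/E/B; D] holding=A
step 4 (putdown(A)): towers=[A; C/E/B; D] holding=-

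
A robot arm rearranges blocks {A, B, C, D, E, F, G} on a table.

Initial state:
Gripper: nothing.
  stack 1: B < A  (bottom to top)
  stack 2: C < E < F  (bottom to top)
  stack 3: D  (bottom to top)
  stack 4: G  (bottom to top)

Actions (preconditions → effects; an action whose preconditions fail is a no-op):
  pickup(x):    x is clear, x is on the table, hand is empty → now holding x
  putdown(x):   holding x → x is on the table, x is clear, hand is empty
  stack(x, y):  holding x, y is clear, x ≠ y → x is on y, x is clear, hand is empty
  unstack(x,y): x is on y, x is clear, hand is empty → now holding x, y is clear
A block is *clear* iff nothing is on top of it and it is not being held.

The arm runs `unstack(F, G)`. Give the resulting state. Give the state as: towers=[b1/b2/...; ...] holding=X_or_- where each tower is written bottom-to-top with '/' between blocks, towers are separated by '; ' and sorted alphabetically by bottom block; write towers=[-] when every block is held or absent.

towers=[B/A; C/E/F; D; G] holding=-

before: towers=[B/A; C/E/F; D; G] holding=-
pre[unstack(F, G)]: on(F,G) ✗, clear(F) ✓, handempty ✓
on(F,G) unmet → unstack(F, G) is a no-op
after:  towers=[B/A; C/E/F; D; G] holding=-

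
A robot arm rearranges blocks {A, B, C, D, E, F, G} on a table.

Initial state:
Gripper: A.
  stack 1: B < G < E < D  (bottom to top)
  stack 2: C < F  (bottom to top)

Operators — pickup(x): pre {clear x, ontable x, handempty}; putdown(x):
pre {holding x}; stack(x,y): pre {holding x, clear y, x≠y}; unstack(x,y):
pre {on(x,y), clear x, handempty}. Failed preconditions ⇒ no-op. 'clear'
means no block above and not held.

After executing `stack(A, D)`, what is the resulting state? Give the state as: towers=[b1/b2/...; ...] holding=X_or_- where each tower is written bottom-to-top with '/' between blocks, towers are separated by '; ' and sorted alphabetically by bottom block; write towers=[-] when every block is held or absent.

towers=[B/G/E/D/A; C/F] holding=-

before: towers=[B/G/E/D; C/F] holding=A
pre[stack(A, D)]: holding(A) yes, clear(D) yes, A≠D yes
all met → apply stack(A, D)
after:  towers=[B/G/E/D/A; C/F] holding=-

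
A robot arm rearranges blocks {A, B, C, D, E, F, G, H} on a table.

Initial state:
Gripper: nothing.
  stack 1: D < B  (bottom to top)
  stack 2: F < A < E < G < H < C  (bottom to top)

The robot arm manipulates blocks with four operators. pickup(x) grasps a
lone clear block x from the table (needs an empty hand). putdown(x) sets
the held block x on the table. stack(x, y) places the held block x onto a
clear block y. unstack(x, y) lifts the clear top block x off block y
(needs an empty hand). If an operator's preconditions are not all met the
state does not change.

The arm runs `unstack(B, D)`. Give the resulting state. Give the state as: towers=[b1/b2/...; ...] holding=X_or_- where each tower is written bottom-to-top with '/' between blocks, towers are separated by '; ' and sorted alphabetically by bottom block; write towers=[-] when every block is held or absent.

towers=[D; F/A/E/G/H/C] holding=B

before: towers=[D/B; F/A/E/G/H/C] holding=-
pre[unstack(B, D)]: on(B,D) ok, clear(B) ok, handempty ok
all met → apply unstack(B, D)
after:  towers=[D; F/A/E/G/H/C] holding=B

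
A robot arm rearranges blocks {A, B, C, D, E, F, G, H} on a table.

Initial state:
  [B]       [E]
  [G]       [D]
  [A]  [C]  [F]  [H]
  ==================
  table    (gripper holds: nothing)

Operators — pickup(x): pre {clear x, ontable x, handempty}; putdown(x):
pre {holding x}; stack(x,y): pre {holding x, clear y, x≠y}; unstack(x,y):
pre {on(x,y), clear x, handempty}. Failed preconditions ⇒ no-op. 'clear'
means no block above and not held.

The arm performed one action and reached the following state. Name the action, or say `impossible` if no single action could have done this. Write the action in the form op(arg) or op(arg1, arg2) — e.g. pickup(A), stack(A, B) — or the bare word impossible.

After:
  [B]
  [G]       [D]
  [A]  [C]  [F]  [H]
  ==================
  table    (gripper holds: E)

unstack(E, D)

target: towers=[A/G/B; C; F/D; H] holding=E
     unstack(E, D) → towers=[A/G/B; C; F/D; H] holding=E  ← match
         pickup(H) → towers=[A/G/B; C; F/D/E] holding=H
     unstack(B, G) → towers=[A/G; C; F/D/E; H] holding=B
         pickup(C) → towers=[A/G/B; F/D/E; H] holding=C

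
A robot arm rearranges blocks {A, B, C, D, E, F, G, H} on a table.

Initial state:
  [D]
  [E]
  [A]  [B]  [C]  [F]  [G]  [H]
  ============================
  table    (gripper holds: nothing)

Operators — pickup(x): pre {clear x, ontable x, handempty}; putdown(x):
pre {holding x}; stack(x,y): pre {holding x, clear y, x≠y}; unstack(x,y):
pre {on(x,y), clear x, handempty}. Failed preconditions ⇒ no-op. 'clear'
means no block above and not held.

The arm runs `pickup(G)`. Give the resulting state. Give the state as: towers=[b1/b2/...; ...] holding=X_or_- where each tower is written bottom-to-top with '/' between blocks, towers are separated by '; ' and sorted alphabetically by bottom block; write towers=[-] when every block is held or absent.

before: towers=[A/E/D; B; C; F; G; H] holding=-
pre[pickup(G)]: clear(G) yes, ontable(G) yes, handempty yes
all met → apply pickup(G)
after:  towers=[A/E/D; B; C; F; H] holding=G

towers=[A/E/D; B; C; F; H] holding=G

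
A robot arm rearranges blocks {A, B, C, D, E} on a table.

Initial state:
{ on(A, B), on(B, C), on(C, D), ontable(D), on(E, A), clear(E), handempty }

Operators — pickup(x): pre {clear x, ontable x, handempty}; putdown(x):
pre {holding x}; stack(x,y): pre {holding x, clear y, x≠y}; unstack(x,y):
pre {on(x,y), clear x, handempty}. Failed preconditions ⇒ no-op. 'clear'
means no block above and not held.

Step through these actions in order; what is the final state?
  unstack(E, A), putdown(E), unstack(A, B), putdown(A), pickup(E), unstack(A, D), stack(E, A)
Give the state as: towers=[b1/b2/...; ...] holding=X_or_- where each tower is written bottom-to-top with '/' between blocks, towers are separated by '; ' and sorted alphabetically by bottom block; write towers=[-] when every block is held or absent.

towers=[A/E; D/C/B] holding=-

step 1 (unstack(E, A)): towers=[D/C/B/A] holding=E
step 2 (putdown(E)): towers=[D/C/B/A; E] holding=-
step 3 (unstack(A, B)): towers=[D/C/B; E] holding=A
step 4 (putdown(A)): towers=[A; D/C/B; E] holding=-
step 5 (pickup(E)): towers=[A; D/C/B] holding=E
step 6 (unstack(A, D)) [no-op]: towers=[A; D/C/B] holding=E
step 7 (stack(E, A)): towers=[A/E; D/C/B] holding=-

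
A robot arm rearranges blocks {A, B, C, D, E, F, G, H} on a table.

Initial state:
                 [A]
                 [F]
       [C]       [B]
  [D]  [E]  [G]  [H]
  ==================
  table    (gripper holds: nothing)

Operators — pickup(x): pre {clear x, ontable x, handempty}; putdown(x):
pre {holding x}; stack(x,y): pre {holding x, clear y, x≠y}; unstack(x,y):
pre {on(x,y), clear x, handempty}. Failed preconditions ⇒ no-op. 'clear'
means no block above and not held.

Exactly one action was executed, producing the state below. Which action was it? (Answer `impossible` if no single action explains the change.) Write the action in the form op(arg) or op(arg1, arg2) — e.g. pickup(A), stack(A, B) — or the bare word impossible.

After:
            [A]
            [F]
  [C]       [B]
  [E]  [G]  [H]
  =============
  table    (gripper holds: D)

pickup(D)

target: towers=[E/C; G; H/B/F/A] holding=D
         pickup(G) → towers=[D; E/C; H/B/F/A] holding=G
     unstack(A, F) → towers=[D; E/C; G; H/B/F] holding=A
         pickup(D) → towers=[E/C; G; H/B/F/A] holding=D  ← match
     unstack(C, E) → towers=[D; E; G; H/B/F/A] holding=C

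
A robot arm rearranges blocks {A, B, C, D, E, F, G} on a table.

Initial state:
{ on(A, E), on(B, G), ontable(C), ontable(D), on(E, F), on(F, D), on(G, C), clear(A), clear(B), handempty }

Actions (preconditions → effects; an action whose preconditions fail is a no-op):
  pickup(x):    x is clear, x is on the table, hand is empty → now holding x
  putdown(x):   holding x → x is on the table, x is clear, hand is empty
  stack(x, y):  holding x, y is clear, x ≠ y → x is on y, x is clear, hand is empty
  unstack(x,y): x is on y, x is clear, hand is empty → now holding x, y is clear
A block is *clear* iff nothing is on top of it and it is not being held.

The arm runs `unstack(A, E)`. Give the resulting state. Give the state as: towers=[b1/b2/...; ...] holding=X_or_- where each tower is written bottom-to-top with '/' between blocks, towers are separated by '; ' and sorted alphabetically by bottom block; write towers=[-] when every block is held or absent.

before: towers=[C/G/B; D/F/E/A] holding=-
pre[unstack(A, E)]: on(A,E) ✓, clear(A) ✓, handempty ✓
all met → apply unstack(A, E)
after:  towers=[C/G/B; D/F/E] holding=A

towers=[C/G/B; D/F/E] holding=A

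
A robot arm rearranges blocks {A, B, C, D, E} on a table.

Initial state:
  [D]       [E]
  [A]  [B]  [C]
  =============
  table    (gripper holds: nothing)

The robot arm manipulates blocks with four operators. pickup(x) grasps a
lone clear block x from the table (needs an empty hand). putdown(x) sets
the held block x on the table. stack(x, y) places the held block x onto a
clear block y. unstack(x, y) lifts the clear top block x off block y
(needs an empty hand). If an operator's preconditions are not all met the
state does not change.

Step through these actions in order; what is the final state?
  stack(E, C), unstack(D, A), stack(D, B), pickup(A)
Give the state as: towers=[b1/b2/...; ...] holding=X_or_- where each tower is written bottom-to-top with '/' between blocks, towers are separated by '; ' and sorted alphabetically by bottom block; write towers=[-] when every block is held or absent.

towers=[B/D; C/E] holding=A

step 1 (stack(E, C)) [no-op]: towers=[A/D; B; C/E] holding=-
step 2 (unstack(D, A)): towers=[A; B; C/E] holding=D
step 3 (stack(D, B)): towers=[A; B/D; C/E] holding=-
step 4 (pickup(A)): towers=[B/D; C/E] holding=A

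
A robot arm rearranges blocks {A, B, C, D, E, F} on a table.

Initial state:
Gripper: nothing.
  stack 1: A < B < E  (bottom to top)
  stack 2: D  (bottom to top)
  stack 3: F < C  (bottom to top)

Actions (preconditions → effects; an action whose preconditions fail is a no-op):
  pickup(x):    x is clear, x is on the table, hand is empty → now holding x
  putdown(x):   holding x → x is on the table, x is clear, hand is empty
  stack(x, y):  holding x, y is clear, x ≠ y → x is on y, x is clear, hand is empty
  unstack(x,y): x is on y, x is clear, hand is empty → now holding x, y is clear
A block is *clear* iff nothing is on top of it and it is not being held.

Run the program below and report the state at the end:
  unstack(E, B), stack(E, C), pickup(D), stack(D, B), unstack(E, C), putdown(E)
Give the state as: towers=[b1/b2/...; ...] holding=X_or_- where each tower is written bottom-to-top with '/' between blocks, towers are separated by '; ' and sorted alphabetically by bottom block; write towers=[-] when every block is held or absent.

towers=[A/B/D; E; F/C] holding=-

step 1 (unstack(E, B)): towers=[A/B; D; F/C] holding=E
step 2 (stack(E, C)): towers=[A/B; D; F/C/E] holding=-
step 3 (pickup(D)): towers=[A/B; F/C/E] holding=D
step 4 (stack(D, B)): towers=[A/B/D; F/C/E] holding=-
step 5 (unstack(E, C)): towers=[A/B/D; F/C] holding=E
step 6 (putdown(E)): towers=[A/B/D; E; F/C] holding=-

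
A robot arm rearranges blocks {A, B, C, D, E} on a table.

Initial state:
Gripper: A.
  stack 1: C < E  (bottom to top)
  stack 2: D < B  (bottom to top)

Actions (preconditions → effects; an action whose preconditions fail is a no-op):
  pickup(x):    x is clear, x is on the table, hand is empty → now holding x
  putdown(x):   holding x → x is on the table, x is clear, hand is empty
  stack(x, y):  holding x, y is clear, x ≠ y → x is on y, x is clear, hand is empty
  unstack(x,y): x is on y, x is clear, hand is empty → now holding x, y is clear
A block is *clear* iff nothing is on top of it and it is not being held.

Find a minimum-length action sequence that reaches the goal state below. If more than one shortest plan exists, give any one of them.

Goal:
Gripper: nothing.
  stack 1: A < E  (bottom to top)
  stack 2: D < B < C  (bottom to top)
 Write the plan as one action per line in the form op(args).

putdown(A)
unstack(E, C)
stack(E, A)
pickup(C)
stack(C, B)

step 1 (putdown(A)): towers=[A; C/E; D/B] holding=-
step 2 (unstack(E, C)): towers=[A; C; D/B] holding=E
step 3 (stack(E, A)): towers=[A/E; C; D/B] holding=-
step 4 (pickup(C)): towers=[A/E; D/B] holding=C
step 5 (stack(C, B)): towers=[A/E; D/B/C] holding=-
goal check: towers=[A/E; D/B/C] holding=- — reached (length 5, optimal by BFS)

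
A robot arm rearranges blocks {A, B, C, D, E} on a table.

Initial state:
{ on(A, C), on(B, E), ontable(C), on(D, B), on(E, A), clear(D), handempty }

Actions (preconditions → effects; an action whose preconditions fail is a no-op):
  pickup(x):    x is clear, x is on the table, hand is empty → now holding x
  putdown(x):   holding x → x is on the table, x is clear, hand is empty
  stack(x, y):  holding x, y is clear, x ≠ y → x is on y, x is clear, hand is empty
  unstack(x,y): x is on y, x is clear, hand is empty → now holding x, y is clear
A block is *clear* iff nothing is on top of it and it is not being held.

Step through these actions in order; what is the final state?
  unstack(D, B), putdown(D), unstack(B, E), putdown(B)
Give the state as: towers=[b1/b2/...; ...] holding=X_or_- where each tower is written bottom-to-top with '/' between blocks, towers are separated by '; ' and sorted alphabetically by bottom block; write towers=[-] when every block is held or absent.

step 1 (unstack(D, B)): towers=[C/A/E/B] holding=D
step 2 (putdown(D)): towers=[C/A/E/B; D] holding=-
step 3 (unstack(B, E)): towers=[C/A/E; D] holding=B
step 4 (putdown(B)): towers=[B; C/A/E; D] holding=-

towers=[B; C/A/E; D] holding=-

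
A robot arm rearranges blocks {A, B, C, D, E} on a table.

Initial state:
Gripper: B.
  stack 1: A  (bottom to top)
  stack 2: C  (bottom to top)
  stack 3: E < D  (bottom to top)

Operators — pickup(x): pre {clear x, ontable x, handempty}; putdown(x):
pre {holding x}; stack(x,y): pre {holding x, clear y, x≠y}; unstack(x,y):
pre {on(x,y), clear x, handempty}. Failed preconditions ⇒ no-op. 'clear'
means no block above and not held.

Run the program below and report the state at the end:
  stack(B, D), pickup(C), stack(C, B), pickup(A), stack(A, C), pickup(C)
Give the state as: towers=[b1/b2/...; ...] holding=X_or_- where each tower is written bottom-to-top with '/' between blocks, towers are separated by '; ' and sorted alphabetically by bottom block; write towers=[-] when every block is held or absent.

towers=[E/D/B/C/A] holding=-

step 1 (stack(B, D)): towers=[A; C; E/D/B] holding=-
step 2 (pickup(C)): towers=[A; E/D/B] holding=C
step 3 (stack(C, B)): towers=[A; E/D/B/C] holding=-
step 4 (pickup(A)): towers=[E/D/B/C] holding=A
step 5 (stack(A, C)): towers=[E/D/B/C/A] holding=-
step 6 (pickup(C)) [no-op]: towers=[E/D/B/C/A] holding=-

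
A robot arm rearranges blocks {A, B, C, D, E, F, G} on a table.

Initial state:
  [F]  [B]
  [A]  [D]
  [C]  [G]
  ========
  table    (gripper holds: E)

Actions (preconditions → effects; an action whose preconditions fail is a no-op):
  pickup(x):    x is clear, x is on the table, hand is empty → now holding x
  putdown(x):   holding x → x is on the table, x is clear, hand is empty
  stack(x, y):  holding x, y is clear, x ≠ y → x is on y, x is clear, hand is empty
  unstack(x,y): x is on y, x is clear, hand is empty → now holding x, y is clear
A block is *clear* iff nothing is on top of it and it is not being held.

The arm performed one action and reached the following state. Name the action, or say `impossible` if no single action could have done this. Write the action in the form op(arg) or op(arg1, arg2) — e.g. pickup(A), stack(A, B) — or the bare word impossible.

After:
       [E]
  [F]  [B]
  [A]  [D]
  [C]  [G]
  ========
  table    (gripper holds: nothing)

stack(E, B)

target: towers=[C/A/F; G/D/B/E] holding=-
        putdown(E) → towers=[C/A/F; E; G/D/B] holding=-
       stack(E, B) → towers=[C/A/F; G/D/B/E] holding=-  ← match
       stack(E, F) → towers=[C/A/F/E; G/D/B] holding=-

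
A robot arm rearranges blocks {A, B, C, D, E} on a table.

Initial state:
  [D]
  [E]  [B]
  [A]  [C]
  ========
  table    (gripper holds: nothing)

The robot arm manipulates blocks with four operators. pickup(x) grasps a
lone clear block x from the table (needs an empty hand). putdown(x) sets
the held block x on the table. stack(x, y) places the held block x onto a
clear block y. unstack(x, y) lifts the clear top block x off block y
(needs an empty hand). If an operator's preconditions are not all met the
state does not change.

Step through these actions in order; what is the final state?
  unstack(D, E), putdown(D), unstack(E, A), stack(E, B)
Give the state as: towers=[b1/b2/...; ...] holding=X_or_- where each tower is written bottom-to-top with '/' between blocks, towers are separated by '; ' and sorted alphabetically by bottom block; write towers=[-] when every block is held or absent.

step 1 (unstack(D, E)): towers=[A/E; C/B] holding=D
step 2 (putdown(D)): towers=[A/E; C/B; D] holding=-
step 3 (unstack(E, A)): towers=[A; C/B; D] holding=E
step 4 (stack(E, B)): towers=[A; C/B/E; D] holding=-

towers=[A; C/B/E; D] holding=-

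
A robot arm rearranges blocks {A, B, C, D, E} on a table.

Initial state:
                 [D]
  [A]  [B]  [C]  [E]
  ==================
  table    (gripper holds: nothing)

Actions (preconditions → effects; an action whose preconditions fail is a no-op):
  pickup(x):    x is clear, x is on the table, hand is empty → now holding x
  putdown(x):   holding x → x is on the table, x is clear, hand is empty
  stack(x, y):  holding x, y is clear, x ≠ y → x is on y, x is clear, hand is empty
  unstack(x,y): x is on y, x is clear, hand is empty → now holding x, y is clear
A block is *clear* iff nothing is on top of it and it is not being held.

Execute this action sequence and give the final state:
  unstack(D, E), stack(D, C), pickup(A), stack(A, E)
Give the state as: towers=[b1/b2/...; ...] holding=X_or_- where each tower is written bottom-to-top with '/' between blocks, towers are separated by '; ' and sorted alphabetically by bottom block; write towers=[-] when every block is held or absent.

towers=[B; C/D; E/A] holding=-

step 1 (unstack(D, E)): towers=[A; B; C; E] holding=D
step 2 (stack(D, C)): towers=[A; B; C/D; E] holding=-
step 3 (pickup(A)): towers=[B; C/D; E] holding=A
step 4 (stack(A, E)): towers=[B; C/D; E/A] holding=-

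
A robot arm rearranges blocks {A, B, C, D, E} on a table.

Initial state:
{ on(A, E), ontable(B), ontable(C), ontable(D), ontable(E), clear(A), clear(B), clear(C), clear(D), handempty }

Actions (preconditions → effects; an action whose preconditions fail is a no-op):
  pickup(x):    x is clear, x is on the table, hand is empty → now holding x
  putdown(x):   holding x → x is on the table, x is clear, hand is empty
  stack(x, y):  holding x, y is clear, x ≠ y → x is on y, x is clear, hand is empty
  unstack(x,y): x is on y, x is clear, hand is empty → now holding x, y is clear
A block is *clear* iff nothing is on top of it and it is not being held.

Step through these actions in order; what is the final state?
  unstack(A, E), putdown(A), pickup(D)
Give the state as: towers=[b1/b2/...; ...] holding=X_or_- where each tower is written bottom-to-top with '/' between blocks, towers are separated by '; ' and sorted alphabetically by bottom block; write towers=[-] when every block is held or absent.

towers=[A; B; C; E] holding=D

step 1 (unstack(A, E)): towers=[B; C; D; E] holding=A
step 2 (putdown(A)): towers=[A; B; C; D; E] holding=-
step 3 (pickup(D)): towers=[A; B; C; E] holding=D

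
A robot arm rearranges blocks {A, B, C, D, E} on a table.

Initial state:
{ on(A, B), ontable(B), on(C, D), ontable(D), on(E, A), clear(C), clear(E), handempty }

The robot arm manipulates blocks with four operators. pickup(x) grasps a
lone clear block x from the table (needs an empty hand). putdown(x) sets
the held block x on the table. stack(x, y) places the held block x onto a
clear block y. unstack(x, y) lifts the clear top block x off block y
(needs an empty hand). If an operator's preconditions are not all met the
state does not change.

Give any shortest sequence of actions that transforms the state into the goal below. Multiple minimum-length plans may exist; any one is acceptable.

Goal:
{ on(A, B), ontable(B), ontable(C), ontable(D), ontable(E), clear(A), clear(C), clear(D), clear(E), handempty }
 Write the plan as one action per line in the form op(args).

step 1 (unstack(E, A)): towers=[B/A; D/C] holding=E
step 2 (putdown(E)): towers=[B/A; D/C; E] holding=-
step 3 (unstack(C, D)): towers=[B/A; D; E] holding=C
step 4 (putdown(C)): towers=[B/A; C; D; E] holding=-
goal check: towers=[B/A; C; D; E] holding=- — reached (length 4, optimal by BFS)

unstack(E, A)
putdown(E)
unstack(C, D)
putdown(C)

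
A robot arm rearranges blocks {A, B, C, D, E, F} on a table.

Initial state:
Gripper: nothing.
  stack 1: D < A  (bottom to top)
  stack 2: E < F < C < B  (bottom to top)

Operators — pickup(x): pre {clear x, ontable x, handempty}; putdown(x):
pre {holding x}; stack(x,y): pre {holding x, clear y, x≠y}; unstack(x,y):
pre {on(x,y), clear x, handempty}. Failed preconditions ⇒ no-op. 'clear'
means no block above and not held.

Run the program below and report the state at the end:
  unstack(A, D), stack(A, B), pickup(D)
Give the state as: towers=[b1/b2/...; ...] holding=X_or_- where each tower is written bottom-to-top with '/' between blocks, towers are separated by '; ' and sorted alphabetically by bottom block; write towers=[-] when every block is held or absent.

step 1 (unstack(A, D)): towers=[D; E/F/C/B] holding=A
step 2 (stack(A, B)): towers=[D; E/F/C/B/A] holding=-
step 3 (pickup(D)): towers=[E/F/C/B/A] holding=D

towers=[E/F/C/B/A] holding=D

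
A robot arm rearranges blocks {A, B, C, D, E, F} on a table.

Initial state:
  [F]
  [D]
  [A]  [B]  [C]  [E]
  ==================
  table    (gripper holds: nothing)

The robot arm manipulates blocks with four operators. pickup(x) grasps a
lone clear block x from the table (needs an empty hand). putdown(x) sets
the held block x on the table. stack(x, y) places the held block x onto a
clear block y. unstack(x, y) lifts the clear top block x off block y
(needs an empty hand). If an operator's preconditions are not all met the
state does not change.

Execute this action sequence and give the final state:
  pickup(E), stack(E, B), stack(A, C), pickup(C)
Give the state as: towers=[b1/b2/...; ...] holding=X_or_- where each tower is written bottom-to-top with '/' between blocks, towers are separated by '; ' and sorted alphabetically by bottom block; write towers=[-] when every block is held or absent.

towers=[A/D/F; B/E] holding=C

step 1 (pickup(E)): towers=[A/D/F; B; C] holding=E
step 2 (stack(E, B)): towers=[A/D/F; B/E; C] holding=-
step 3 (stack(A, C)) [no-op]: towers=[A/D/F; B/E; C] holding=-
step 4 (pickup(C)): towers=[A/D/F; B/E] holding=C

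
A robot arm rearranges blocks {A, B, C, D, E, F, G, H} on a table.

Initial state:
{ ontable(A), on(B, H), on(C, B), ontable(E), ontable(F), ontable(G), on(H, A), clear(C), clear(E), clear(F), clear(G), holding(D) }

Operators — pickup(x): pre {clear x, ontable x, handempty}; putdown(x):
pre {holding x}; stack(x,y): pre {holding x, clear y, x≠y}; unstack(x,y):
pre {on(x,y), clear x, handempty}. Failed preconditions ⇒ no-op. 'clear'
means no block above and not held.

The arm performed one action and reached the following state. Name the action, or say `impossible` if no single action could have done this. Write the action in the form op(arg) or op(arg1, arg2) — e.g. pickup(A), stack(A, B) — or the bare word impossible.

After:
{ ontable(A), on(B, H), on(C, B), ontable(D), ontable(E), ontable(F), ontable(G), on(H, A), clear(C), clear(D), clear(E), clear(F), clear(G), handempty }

target: towers=[A/H/B/C; D; E; F; G] holding=-
        putdown(D) → towers=[A/H/B/C; D; E; F; G] holding=-  ← match
       stack(D, G) → towers=[A/H/B/C; E; F; G/D] holding=-
       stack(D, E) → towers=[A/H/B/C; E/D; F; G] holding=-
       stack(D, F) → towers=[A/H/B/C; E; F/D; G] holding=-
       stack(D, C) → towers=[A/H/B/C/D; E; F; G] holding=-

putdown(D)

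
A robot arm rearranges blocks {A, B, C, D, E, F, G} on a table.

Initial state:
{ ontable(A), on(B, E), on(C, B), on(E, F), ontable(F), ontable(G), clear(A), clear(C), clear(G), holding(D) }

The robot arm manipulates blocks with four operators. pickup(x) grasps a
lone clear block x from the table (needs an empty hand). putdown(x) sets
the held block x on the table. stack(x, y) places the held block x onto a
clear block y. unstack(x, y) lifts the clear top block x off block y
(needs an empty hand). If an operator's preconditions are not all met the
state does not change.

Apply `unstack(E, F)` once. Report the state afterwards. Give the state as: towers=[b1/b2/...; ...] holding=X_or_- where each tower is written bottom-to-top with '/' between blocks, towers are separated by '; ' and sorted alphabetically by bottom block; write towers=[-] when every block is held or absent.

before: towers=[A; F/E/B/C; G] holding=D
pre[unstack(E, F)]: on(E,F) yes, clear(E) no, handempty no
clear(E), handempty unmet → unstack(E, F) is a no-op
after:  towers=[A; F/E/B/C; G] holding=D

towers=[A; F/E/B/C; G] holding=D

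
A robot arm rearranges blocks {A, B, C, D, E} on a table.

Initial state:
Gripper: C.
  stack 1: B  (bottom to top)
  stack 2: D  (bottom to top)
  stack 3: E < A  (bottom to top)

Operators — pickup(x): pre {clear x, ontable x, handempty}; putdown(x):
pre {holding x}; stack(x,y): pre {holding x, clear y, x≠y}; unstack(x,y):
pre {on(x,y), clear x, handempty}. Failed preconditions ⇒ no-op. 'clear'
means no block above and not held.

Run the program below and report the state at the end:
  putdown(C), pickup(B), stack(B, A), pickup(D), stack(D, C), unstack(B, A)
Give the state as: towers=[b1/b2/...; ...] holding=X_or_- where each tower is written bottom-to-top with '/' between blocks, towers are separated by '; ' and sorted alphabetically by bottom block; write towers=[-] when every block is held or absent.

towers=[C/D; E/A] holding=B

step 1 (putdown(C)): towers=[B; C; D; E/A] holding=-
step 2 (pickup(B)): towers=[C; D; E/A] holding=B
step 3 (stack(B, A)): towers=[C; D; E/A/B] holding=-
step 4 (pickup(D)): towers=[C; E/A/B] holding=D
step 5 (stack(D, C)): towers=[C/D; E/A/B] holding=-
step 6 (unstack(B, A)): towers=[C/D; E/A] holding=B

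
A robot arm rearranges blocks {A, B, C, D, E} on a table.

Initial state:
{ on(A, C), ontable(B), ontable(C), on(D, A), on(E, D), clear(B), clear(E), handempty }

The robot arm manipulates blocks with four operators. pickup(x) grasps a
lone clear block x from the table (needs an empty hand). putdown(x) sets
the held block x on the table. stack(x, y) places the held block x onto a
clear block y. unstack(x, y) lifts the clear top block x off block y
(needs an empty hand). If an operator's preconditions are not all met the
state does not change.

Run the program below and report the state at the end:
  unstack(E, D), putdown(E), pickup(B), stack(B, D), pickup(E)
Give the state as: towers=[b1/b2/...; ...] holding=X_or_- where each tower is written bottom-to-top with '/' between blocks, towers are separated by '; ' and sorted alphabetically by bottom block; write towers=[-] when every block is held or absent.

towers=[C/A/D/B] holding=E

step 1 (unstack(E, D)): towers=[B; C/A/D] holding=E
step 2 (putdown(E)): towers=[B; C/A/D; E] holding=-
step 3 (pickup(B)): towers=[C/A/D; E] holding=B
step 4 (stack(B, D)): towers=[C/A/D/B; E] holding=-
step 5 (pickup(E)): towers=[C/A/D/B] holding=E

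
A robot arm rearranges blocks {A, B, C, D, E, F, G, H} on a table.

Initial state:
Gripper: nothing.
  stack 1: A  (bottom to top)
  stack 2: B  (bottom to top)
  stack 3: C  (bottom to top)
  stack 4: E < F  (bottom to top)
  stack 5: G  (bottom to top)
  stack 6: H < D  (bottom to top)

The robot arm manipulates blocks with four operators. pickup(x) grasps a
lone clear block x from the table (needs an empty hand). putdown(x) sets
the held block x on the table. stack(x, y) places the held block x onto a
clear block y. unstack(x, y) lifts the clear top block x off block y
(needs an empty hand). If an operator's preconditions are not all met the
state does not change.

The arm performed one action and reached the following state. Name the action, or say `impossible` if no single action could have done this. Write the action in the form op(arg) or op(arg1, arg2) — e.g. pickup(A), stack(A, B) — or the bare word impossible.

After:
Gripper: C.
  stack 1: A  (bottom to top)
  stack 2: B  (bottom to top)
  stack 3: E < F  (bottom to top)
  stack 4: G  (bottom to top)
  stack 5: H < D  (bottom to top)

target: towers=[A; B; E/F; G; H/D] holding=C
         pickup(G) → towers=[A; B; C; E/F; H/D] holding=G
         pickup(A) → towers=[B; C; E/F; G; H/D] holding=A
         pickup(B) → towers=[A; C; E/F; G; H/D] holding=B
     unstack(F, E) → towers=[A; B; C; E; G; H/D] holding=F
     unstack(D, H) → towers=[A; B; C; E/F; G; H] holding=D
         pickup(C) → towers=[A; B; E/F; G; H/D] holding=C  ← match

pickup(C)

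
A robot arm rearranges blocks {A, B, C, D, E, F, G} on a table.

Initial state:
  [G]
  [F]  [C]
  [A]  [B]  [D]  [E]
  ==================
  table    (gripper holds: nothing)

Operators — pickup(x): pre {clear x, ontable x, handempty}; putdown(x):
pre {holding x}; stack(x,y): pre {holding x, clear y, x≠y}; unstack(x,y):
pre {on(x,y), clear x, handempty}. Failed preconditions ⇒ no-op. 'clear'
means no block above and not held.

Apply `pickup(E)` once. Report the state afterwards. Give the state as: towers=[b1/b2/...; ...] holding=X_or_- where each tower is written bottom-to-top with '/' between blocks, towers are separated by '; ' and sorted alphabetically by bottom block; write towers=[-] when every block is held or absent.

towers=[A/F/G; B/C; D] holding=E

before: towers=[A/F/G; B/C; D; E] holding=-
pre[pickup(E)]: clear(E) yes, ontable(E) yes, handempty yes
all met → apply pickup(E)
after:  towers=[A/F/G; B/C; D] holding=E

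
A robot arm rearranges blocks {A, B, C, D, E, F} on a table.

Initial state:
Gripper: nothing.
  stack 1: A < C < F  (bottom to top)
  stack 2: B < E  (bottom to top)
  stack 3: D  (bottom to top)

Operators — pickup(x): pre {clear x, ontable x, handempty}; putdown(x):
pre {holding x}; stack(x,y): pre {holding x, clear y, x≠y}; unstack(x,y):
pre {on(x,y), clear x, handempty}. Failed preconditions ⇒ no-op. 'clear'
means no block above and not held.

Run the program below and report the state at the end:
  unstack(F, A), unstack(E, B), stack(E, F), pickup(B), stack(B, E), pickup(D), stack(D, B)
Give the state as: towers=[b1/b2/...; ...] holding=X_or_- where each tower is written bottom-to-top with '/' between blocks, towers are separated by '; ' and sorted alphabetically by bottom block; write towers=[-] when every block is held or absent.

step 1 (unstack(F, A)) [no-op]: towers=[A/C/F; B/E; D] holding=-
step 2 (unstack(E, B)): towers=[A/C/F; B; D] holding=E
step 3 (stack(E, F)): towers=[A/C/F/E; B; D] holding=-
step 4 (pickup(B)): towers=[A/C/F/E; D] holding=B
step 5 (stack(B, E)): towers=[A/C/F/E/B; D] holding=-
step 6 (pickup(D)): towers=[A/C/F/E/B] holding=D
step 7 (stack(D, B)): towers=[A/C/F/E/B/D] holding=-

towers=[A/C/F/E/B/D] holding=-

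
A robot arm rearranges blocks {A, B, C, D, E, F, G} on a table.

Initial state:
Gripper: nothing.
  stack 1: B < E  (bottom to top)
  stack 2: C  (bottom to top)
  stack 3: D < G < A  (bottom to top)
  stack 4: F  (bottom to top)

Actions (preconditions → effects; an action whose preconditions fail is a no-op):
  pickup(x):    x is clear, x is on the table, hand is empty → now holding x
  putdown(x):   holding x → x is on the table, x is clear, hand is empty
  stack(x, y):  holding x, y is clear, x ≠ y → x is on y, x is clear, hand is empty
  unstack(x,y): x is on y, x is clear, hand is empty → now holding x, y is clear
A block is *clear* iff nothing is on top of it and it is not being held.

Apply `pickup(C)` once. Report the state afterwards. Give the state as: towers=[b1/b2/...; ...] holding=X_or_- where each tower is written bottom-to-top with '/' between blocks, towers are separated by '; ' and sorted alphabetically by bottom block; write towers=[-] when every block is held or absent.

before: towers=[B/E; C; D/G/A; F] holding=-
pre[pickup(C)]: clear(C) yes, ontable(C) yes, handempty yes
all met → apply pickup(C)
after:  towers=[B/E; D/G/A; F] holding=C

towers=[B/E; D/G/A; F] holding=C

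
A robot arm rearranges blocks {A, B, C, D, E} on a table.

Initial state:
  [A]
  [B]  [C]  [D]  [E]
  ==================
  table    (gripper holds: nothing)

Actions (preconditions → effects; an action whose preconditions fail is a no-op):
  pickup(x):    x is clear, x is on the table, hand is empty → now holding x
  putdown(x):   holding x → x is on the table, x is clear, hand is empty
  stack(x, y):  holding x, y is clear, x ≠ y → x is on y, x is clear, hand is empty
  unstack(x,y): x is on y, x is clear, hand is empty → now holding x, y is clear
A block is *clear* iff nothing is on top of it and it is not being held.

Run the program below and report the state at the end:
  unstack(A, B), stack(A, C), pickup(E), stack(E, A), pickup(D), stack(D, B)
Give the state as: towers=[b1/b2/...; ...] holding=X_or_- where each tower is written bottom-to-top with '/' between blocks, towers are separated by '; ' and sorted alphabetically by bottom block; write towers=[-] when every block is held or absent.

towers=[B/D; C/A/E] holding=-

step 1 (unstack(A, B)): towers=[B; C; D; E] holding=A
step 2 (stack(A, C)): towers=[B; C/A; D; E] holding=-
step 3 (pickup(E)): towers=[B; C/A; D] holding=E
step 4 (stack(E, A)): towers=[B; C/A/E; D] holding=-
step 5 (pickup(D)): towers=[B; C/A/E] holding=D
step 6 (stack(D, B)): towers=[B/D; C/A/E] holding=-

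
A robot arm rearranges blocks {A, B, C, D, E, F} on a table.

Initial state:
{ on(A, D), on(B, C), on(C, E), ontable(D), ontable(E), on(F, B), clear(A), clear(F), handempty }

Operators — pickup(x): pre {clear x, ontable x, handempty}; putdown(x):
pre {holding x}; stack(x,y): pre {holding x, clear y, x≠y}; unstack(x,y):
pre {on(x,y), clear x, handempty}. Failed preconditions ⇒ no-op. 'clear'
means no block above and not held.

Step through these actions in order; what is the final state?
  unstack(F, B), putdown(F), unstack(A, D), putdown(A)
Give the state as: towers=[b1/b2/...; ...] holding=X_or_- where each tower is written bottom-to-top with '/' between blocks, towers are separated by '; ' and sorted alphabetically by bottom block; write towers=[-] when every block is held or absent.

step 1 (unstack(F, B)): towers=[D/A; E/C/B] holding=F
step 2 (putdown(F)): towers=[D/A; E/C/B; F] holding=-
step 3 (unstack(A, D)): towers=[D; E/C/B; F] holding=A
step 4 (putdown(A)): towers=[A; D; E/C/B; F] holding=-

towers=[A; D; E/C/B; F] holding=-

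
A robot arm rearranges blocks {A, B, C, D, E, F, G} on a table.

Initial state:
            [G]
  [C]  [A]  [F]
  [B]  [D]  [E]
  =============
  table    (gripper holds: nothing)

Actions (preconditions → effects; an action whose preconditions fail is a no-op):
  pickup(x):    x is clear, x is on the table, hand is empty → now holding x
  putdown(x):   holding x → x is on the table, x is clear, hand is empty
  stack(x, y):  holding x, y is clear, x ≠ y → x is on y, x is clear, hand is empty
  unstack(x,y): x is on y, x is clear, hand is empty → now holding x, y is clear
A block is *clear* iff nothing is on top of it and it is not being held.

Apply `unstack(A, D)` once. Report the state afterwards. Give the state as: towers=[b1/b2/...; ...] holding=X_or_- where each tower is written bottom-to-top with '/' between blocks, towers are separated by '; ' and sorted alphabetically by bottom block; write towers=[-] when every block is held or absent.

towers=[B/C; D; E/F/G] holding=A

before: towers=[B/C; D/A; E/F/G] holding=-
pre[unstack(A, D)]: on(A,D) ok, clear(A) ok, handempty ok
all met → apply unstack(A, D)
after:  towers=[B/C; D; E/F/G] holding=A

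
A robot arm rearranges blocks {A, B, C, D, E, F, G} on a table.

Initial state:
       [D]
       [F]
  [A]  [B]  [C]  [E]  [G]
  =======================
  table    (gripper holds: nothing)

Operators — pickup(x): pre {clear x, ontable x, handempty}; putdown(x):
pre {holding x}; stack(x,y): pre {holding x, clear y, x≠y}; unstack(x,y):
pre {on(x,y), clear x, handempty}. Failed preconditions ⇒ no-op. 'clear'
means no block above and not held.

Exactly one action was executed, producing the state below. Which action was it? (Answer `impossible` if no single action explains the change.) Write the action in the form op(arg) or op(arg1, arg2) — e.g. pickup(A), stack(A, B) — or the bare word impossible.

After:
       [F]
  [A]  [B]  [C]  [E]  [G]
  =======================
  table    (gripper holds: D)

unstack(D, F)

target: towers=[A; B/F; C; E; G] holding=D
         pickup(G) → towers=[A; B/F/D; C; E] holding=G
     unstack(D, F) → towers=[A; B/F; C; E; G] holding=D  ← match
         pickup(A) → towers=[B/F/D; C; E; G] holding=A
         pickup(E) → towers=[A; B/F/D; C; G] holding=E
         pickup(C) → towers=[A; B/F/D; E; G] holding=C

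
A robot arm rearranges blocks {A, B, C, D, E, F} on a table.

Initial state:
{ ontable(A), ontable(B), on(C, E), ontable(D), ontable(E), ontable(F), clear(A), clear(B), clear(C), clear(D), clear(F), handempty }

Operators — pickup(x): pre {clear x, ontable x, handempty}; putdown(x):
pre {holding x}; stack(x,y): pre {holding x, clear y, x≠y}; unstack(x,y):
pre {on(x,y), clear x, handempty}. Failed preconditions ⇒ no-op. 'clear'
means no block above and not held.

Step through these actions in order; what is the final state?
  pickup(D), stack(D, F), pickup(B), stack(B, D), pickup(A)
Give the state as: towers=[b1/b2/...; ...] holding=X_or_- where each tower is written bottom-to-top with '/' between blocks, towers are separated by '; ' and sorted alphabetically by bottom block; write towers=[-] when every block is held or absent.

step 1 (pickup(D)): towers=[A; B; E/C; F] holding=D
step 2 (stack(D, F)): towers=[A; B; E/C; F/D] holding=-
step 3 (pickup(B)): towers=[A; E/C; F/D] holding=B
step 4 (stack(B, D)): towers=[A; E/C; F/D/B] holding=-
step 5 (pickup(A)): towers=[E/C; F/D/B] holding=A

towers=[E/C; F/D/B] holding=A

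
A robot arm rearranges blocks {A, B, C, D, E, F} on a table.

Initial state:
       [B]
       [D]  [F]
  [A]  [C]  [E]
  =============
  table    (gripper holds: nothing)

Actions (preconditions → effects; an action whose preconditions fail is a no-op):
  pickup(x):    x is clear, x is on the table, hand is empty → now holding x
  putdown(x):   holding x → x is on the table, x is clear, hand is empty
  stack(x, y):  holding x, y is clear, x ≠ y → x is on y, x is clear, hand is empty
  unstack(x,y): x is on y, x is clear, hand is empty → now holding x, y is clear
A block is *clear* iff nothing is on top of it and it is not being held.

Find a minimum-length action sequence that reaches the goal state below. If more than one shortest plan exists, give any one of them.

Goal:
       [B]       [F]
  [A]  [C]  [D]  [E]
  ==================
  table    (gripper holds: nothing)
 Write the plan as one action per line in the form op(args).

unstack(B, D)
putdown(B)
unstack(D, C)
putdown(D)
pickup(B)
stack(B, C)

step 1 (unstack(B, D)): towers=[A; C/D; E/F] holding=B
step 2 (putdown(B)): towers=[A; B; C/D; E/F] holding=-
step 3 (unstack(D, C)): towers=[A; B; C; E/F] holding=D
step 4 (putdown(D)): towers=[A; B; C; D; E/F] holding=-
step 5 (pickup(B)): towers=[A; C; D; E/F] holding=B
step 6 (stack(B, C)): towers=[A; C/B; D; E/F] holding=-
goal check: towers=[A; C/B; D; E/F] holding=- — reached (length 6, optimal by BFS)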